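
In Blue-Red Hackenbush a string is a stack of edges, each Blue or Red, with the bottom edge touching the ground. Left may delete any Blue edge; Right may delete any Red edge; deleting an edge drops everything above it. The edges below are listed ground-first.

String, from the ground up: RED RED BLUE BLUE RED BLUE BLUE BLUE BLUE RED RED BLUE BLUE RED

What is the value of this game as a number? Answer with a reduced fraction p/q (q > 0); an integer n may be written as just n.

Recurse on prefixes of the 14-edge string RED RED BLUE BLUE RED BLUE BLUE BLUE BLUE RED RED BLUE BLUE RED:
step 1: add RED to get R; options L={ none } R={ 0 } so -1
step 2: add RED to get RR; options L={ none } R={ -1; 0 } so -2
step 3: add BLUE to get RRB; options L={ -2 } R={ -1; 0 } so -3/2
step 4: add BLUE to get RRBB; options L={ -2; -3/2 } R={ -1; 0 } so -5/4
step 5: add RED to get RRBBR; options L={ -2; -3/2 } R={ -5/4; -1; 0 } so -11/8
step 6: add BLUE to get RRBBRB; options L={ -2; -3/2; -11/8 } R={ -5/4; -1; 0 } so -21/16
step 7: add BLUE to get RRBBRBB; options L={ -2; -3/2; -11/8; -21/16 } R={ -5/4; -1; 0 } so -41/32
step 8: add BLUE to get RRBBRBBB; options L={ -2; -3/2; -11/8; -21/16; -41/32 } R={ -5/4; -1; 0 } so -81/64
step 9: add BLUE to get RRBBRBBBB; options L={ -2; -3/2; -11/8; -21/16; -41/32; -81/64 } R={ -5/4; -1; 0 } so -161/128
step 10: add RED to get RRBBRBBBBR; options L={ -2; -3/2; -11/8; -21/16; -41/32; -81/64 } R={ -161/128; -5/4; -1; 0 } so -323/256
step 11: add RED to get RRBBRBBBBRR; options L={ -2; -3/2; -11/8; -21/16; -41/32; -81/64 } R={ -323/256; -161/128; -5/4; -1; 0 } so -647/512
step 12: add BLUE to get RRBBRBBBBRRB; options L={ -2; -3/2; -11/8; -21/16; -41/32; -81/64; -647/512 } R={ -323/256; -161/128; -5/4; -1; 0 } so -1293/1024
step 13: add BLUE to get RRBBRBBBBRRBB; options L={ -2; -3/2; -11/8; -21/16; -41/32; -81/64; -647/512; -1293/1024 } R={ -323/256; -161/128; -5/4; -1; 0 } so -2585/2048
step 14: add RED to get RRBBRBBBBRRBBR; options L={ -2; -3/2; -11/8; -21/16; -41/32; -81/64; -647/512; -1293/1024 } R={ -2585/2048; -323/256; -161/128; -5/4; -1; 0 } so -5171/4096

-5171/4096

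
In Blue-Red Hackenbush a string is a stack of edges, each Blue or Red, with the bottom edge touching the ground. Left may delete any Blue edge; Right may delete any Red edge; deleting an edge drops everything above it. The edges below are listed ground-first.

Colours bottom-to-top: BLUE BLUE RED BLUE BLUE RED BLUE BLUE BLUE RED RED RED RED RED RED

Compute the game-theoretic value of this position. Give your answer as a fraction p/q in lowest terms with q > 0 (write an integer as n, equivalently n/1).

step 1: add BLUE to get B; options L={ 0 } R={ · } = 1
step 2: add BLUE to get BB; options L={ 0 1 } R={ · } = 2
step 3: add RED to get BBR; options L={ 0 1 } R={ 2 } = 3/2
step 4: add BLUE to get BBRB; options L={ 0 1 3/2 } R={ 2 } = 7/4
step 5: add BLUE to get BBRBB; options L={ 0 1 3/2 7/4 } R={ 2 } = 15/8
step 6: add RED to get BBRBBR; options L={ 0 1 3/2 7/4 } R={ 15/8 2 } = 29/16
step 7: add BLUE to get BBRBBRB; options L={ 0 1 3/2 7/4 29/16 } R={ 15/8 2 } = 59/32
step 8: add BLUE to get BBRBBRBB; options L={ 0 1 3/2 7/4 29/16 59/32 } R={ 15/8 2 } = 119/64
step 9: add BLUE to get BBRBBRBBB; options L={ 0 1 3/2 7/4 29/16 59/32 119/64 } R={ 15/8 2 } = 239/128
step 10: add RED to get BBRBBRBBBR; options L={ 0 1 3/2 7/4 29/16 59/32 119/64 } R={ 239/128 15/8 2 } = 477/256
step 11: add RED to get BBRBBRBBBRR; options L={ 0 1 3/2 7/4 29/16 59/32 119/64 } R={ 477/256 239/128 15/8 2 } = 953/512
step 12: add RED to get BBRBBRBBBRRR; options L={ 0 1 3/2 7/4 29/16 59/32 119/64 } R={ 953/512 477/256 239/128 15/8 2 } = 1905/1024
step 13: add RED to get BBRBBRBBBRRRR; options L={ 0 1 3/2 7/4 29/16 59/32 119/64 } R={ 1905/1024 953/512 477/256 239/128 15/8 2 } = 3809/2048
step 14: add RED to get BBRBBRBBBRRRRR; options L={ 0 1 3/2 7/4 29/16 59/32 119/64 } R={ 3809/2048 1905/1024 953/512 477/256 239/128 15/8 2 } = 7617/4096
step 15: add RED to get BBRBBRBBBRRRRRR; options L={ 0 1 3/2 7/4 29/16 59/32 119/64 } R={ 7617/4096 3809/2048 1905/1024 953/512 477/256 239/128 15/8 2 } = 15233/8192

15233/8192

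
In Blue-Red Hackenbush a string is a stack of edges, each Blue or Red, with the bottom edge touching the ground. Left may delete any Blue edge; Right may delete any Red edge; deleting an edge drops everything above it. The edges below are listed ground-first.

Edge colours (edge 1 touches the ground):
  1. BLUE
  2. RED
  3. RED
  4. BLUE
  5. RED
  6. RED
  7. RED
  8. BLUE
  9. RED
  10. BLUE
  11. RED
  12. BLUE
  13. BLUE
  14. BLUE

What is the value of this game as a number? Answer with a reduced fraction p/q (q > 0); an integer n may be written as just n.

value(B) = { 0 | ∅ } — 1
value(BR) = { 0 | 1 } — 1/2
value(BRR) = { 0 | 1/2,1 } — 1/4
value(BRRB) = { 0,1/4 | 1/2,1 } — 3/8
value(BRRBR) = { 0,1/4 | 3/8,1/2,1 } — 5/16
value(BRRBRR) = { 0,1/4 | 5/16,3/8,1/2,1 } — 9/32
value(BRRBRRR) = { 0,1/4 | 9/32,5/16,3/8,1/2,1 } — 17/64
value(BRRBRRRB) = { 0,1/4,17/64 | 9/32,5/16,3/8,1/2,1 } — 35/128
value(BRRBRRRBR) = { 0,1/4,17/64 | 35/128,9/32,5/16,3/8,1/2,1 } — 69/256
value(BRRBRRRBRB) = { 0,1/4,17/64,69/256 | 35/128,9/32,5/16,3/8,1/2,1 } — 139/512
value(BRRBRRRBRBR) = { 0,1/4,17/64,69/256 | 139/512,35/128,9/32,5/16,3/8,1/2,1 } — 277/1024
value(BRRBRRRBRBRB) = { 0,1/4,17/64,69/256,277/1024 | 139/512,35/128,9/32,5/16,3/8,1/2,1 } — 555/2048
value(BRRBRRRBRBRBB) = { 0,1/4,17/64,69/256,277/1024,555/2048 | 139/512,35/128,9/32,5/16,3/8,1/2,1 } — 1111/4096
value(BRRBRRRBRBRBBB) = { 0,1/4,17/64,69/256,277/1024,555/2048,1111/4096 | 139/512,35/128,9/32,5/16,3/8,1/2,1 } — 2223/8192

2223/8192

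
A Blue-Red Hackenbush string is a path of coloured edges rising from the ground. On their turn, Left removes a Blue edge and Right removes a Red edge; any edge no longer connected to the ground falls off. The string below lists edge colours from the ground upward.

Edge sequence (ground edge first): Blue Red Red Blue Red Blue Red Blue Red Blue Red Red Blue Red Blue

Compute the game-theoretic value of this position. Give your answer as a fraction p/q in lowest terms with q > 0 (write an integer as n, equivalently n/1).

5451/16384

Prefix values for Blue Red Red Blue Red Blue Red Blue Red Blue Red Red Blue Red Blue via {L|R} + simplicity:
g_1 [B]  L=[0]  R=[∅]  ⇒ 1
g_2 [BR]  L=[0]  R=[1]  ⇒ 1/2
g_3 [BRR]  L=[0]  R=[1/2,1]  ⇒ 1/4
g_4 [BRRB]  L=[0,1/4]  R=[1/2,1]  ⇒ 3/8
g_5 [BRRBR]  L=[0,1/4]  R=[3/8,1/2,1]  ⇒ 5/16
g_6 [BRRBRB]  L=[0,1/4,5/16]  R=[3/8,1/2,1]  ⇒ 11/32
g_7 [BRRBRBR]  L=[0,1/4,5/16]  R=[11/32,3/8,1/2,1]  ⇒ 21/64
g_8 [BRRBRBRB]  L=[0,1/4,5/16,21/64]  R=[11/32,3/8,1/2,1]  ⇒ 43/128
g_9 [BRRBRBRBR]  L=[0,1/4,5/16,21/64]  R=[43/128,11/32,3/8,1/2,1]  ⇒ 85/256
g_10 [BRRBRBRBRB]  L=[0,1/4,5/16,21/64,85/256]  R=[43/128,11/32,3/8,1/2,1]  ⇒ 171/512
g_11 [BRRBRBRBRBR]  L=[0,1/4,5/16,21/64,85/256]  R=[171/512,43/128,11/32,3/8,1/2,1]  ⇒ 341/1024
g_12 [BRRBRBRBRBRR]  L=[0,1/4,5/16,21/64,85/256]  R=[341/1024,171/512,43/128,11/32,3/8,1/2,1]  ⇒ 681/2048
g_13 [BRRBRBRBRBRRB]  L=[0,1/4,5/16,21/64,85/256,681/2048]  R=[341/1024,171/512,43/128,11/32,3/8,1/2,1]  ⇒ 1363/4096
g_14 [BRRBRBRBRBRRBR]  L=[0,1/4,5/16,21/64,85/256,681/2048]  R=[1363/4096,341/1024,171/512,43/128,11/32,3/8,1/2,1]  ⇒ 2725/8192
g_15 [BRRBRBRBRBRRBRB]  L=[0,1/4,5/16,21/64,85/256,681/2048,2725/8192]  R=[1363/4096,341/1024,171/512,43/128,11/32,3/8,1/2,1]  ⇒ 5451/16384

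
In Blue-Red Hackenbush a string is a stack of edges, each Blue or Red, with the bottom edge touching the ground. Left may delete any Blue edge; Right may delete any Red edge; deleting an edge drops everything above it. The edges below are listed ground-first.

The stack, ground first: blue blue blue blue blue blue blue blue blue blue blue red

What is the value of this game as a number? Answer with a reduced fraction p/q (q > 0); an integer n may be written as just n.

edge 1 of 12 (blue): { 0 |  } = 1
edge 2 of 12 (blue): { 0; 1 |  } = 2
edge 3 of 12 (blue): { 0; 1; 2 |  } = 3
edge 4 of 12 (blue): { 0; 1; 2; 3 |  } = 4
edge 5 of 12 (blue): { 0; 1; 2; 3; 4 |  } = 5
edge 6 of 12 (blue): { 0; 1; 2; 3; 4; 5 |  } = 6
edge 7 of 12 (blue): { 0; 1; 2; 3; 4; 5; 6 |  } = 7
edge 8 of 12 (blue): { 0; 1; 2; 3; 4; 5; 6; 7 |  } = 8
edge 9 of 12 (blue): { 0; 1; 2; 3; 4; 5; 6; 7; 8 |  } = 9
edge 10 of 12 (blue): { 0; 1; 2; 3; 4; 5; 6; 7; 8; 9 |  } = 10
edge 11 of 12 (blue): { 0; 1; 2; 3; 4; 5; 6; 7; 8; 9; 10 |  } = 11
edge 12 of 12 (red): { 0; 1; 2; 3; 4; 5; 6; 7; 8; 9; 10 | 11 } = 21/2

21/2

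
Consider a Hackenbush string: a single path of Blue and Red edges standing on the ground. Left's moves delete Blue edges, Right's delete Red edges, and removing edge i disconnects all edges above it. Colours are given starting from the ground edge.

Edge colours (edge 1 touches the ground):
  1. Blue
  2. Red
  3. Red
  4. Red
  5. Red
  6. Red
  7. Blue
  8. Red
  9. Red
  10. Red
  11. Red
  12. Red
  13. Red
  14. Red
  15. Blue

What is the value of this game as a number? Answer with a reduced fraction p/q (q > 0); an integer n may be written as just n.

515/16384

Prefix values for Blue Red Red Red Red Red Blue Red Red Red Red Red Red Red Blue via {L|R} + simplicity:
B: Left { 0 }, Right { · } gives simplest 1
BR: Left { 0 }, Right { 1 } gives simplest 1/2
BRR: Left { 0 }, Right { 1/2; 1 } gives simplest 1/4
BRRR: Left { 0 }, Right { 1/4; 1/2; 1 } gives simplest 1/8
BRRRR: Left { 0 }, Right { 1/8; 1/4; 1/2; 1 } gives simplest 1/16
BRRRRR: Left { 0 }, Right { 1/16; 1/8; 1/4; 1/2; 1 } gives simplest 1/32
BRRRRRB: Left { 0; 1/32 }, Right { 1/16; 1/8; 1/4; 1/2; 1 } gives simplest 3/64
BRRRRRBR: Left { 0; 1/32 }, Right { 3/64; 1/16; 1/8; 1/4; 1/2; 1 } gives simplest 5/128
BRRRRRBRR: Left { 0; 1/32 }, Right { 5/128; 3/64; 1/16; 1/8; 1/4; 1/2; 1 } gives simplest 9/256
BRRRRRBRRR: Left { 0; 1/32 }, Right { 9/256; 5/128; 3/64; 1/16; 1/8; 1/4; 1/2; 1 } gives simplest 17/512
BRRRRRBRRRR: Left { 0; 1/32 }, Right { 17/512; 9/256; 5/128; 3/64; 1/16; 1/8; 1/4; 1/2; 1 } gives simplest 33/1024
BRRRRRBRRRRR: Left { 0; 1/32 }, Right { 33/1024; 17/512; 9/256; 5/128; 3/64; 1/16; 1/8; 1/4; 1/2; 1 } gives simplest 65/2048
BRRRRRBRRRRRR: Left { 0; 1/32 }, Right { 65/2048; 33/1024; 17/512; 9/256; 5/128; 3/64; 1/16; 1/8; 1/4; 1/2; 1 } gives simplest 129/4096
BRRRRRBRRRRRRR: Left { 0; 1/32 }, Right { 129/4096; 65/2048; 33/1024; 17/512; 9/256; 5/128; 3/64; 1/16; 1/8; 1/4; 1/2; 1 } gives simplest 257/8192
BRRRRRBRRRRRRRB: Left { 0; 1/32; 257/8192 }, Right { 129/4096; 65/2048; 33/1024; 17/512; 9/256; 5/128; 3/64; 1/16; 1/8; 1/4; 1/2; 1 } gives simplest 515/16384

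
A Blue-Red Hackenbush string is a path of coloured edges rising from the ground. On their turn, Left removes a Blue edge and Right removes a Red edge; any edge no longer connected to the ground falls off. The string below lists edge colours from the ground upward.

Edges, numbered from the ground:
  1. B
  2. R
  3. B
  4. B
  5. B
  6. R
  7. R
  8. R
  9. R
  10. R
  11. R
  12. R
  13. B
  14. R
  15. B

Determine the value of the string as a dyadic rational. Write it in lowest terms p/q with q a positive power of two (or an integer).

14347/16384

edge 1 of 15 (B): { 0 | ∅ } → 1
edge 2 of 15 (R): { 0 | 1 } → 1/2
edge 3 of 15 (B): { 0 1/2 | 1 } → 3/4
edge 4 of 15 (B): { 0 1/2 3/4 | 1 } → 7/8
edge 5 of 15 (B): { 0 1/2 3/4 7/8 | 1 } → 15/16
edge 6 of 15 (R): { 0 1/2 3/4 7/8 | 15/16 1 } → 29/32
edge 7 of 15 (R): { 0 1/2 3/4 7/8 | 29/32 15/16 1 } → 57/64
edge 8 of 15 (R): { 0 1/2 3/4 7/8 | 57/64 29/32 15/16 1 } → 113/128
edge 9 of 15 (R): { 0 1/2 3/4 7/8 | 113/128 57/64 29/32 15/16 1 } → 225/256
edge 10 of 15 (R): { 0 1/2 3/4 7/8 | 225/256 113/128 57/64 29/32 15/16 1 } → 449/512
edge 11 of 15 (R): { 0 1/2 3/4 7/8 | 449/512 225/256 113/128 57/64 29/32 15/16 1 } → 897/1024
edge 12 of 15 (R): { 0 1/2 3/4 7/8 | 897/1024 449/512 225/256 113/128 57/64 29/32 15/16 1 } → 1793/2048
edge 13 of 15 (B): { 0 1/2 3/4 7/8 1793/2048 | 897/1024 449/512 225/256 113/128 57/64 29/32 15/16 1 } → 3587/4096
edge 14 of 15 (R): { 0 1/2 3/4 7/8 1793/2048 | 3587/4096 897/1024 449/512 225/256 113/128 57/64 29/32 15/16 1 } → 7173/8192
edge 15 of 15 (B): { 0 1/2 3/4 7/8 1793/2048 7173/8192 | 3587/4096 897/1024 449/512 225/256 113/128 57/64 29/32 15/16 1 } → 14347/16384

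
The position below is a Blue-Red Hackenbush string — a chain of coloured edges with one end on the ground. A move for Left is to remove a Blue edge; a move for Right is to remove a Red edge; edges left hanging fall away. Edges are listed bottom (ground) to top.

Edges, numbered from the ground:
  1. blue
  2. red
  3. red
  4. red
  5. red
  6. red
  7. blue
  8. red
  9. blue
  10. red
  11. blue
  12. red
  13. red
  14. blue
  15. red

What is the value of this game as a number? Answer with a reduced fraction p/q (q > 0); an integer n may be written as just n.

Prefix values for blue red red red red red blue red blue red blue red red blue red via {L|R} + simplicity:
edge 1 of 15 (blue): { 0 | none } ⇒ 1
edge 2 of 15 (red): { 0 | 1 } ⇒ 1/2
edge 3 of 15 (red): { 0 | 1/2, 1 } ⇒ 1/4
edge 4 of 15 (red): { 0 | 1/4, 1/2, 1 } ⇒ 1/8
edge 5 of 15 (red): { 0 | 1/8, 1/4, 1/2, 1 } ⇒ 1/16
edge 6 of 15 (red): { 0 | 1/16, 1/8, 1/4, 1/2, 1 } ⇒ 1/32
edge 7 of 15 (blue): { 0, 1/32 | 1/16, 1/8, 1/4, 1/2, 1 } ⇒ 3/64
edge 8 of 15 (red): { 0, 1/32 | 3/64, 1/16, 1/8, 1/4, 1/2, 1 } ⇒ 5/128
edge 9 of 15 (blue): { 0, 1/32, 5/128 | 3/64, 1/16, 1/8, 1/4, 1/2, 1 } ⇒ 11/256
edge 10 of 15 (red): { 0, 1/32, 5/128 | 11/256, 3/64, 1/16, 1/8, 1/4, 1/2, 1 } ⇒ 21/512
edge 11 of 15 (blue): { 0, 1/32, 5/128, 21/512 | 11/256, 3/64, 1/16, 1/8, 1/4, 1/2, 1 } ⇒ 43/1024
edge 12 of 15 (red): { 0, 1/32, 5/128, 21/512 | 43/1024, 11/256, 3/64, 1/16, 1/8, 1/4, 1/2, 1 } ⇒ 85/2048
edge 13 of 15 (red): { 0, 1/32, 5/128, 21/512 | 85/2048, 43/1024, 11/256, 3/64, 1/16, 1/8, 1/4, 1/2, 1 } ⇒ 169/4096
edge 14 of 15 (blue): { 0, 1/32, 5/128, 21/512, 169/4096 | 85/2048, 43/1024, 11/256, 3/64, 1/16, 1/8, 1/4, 1/2, 1 } ⇒ 339/8192
edge 15 of 15 (red): { 0, 1/32, 5/128, 21/512, 169/4096 | 339/8192, 85/2048, 43/1024, 11/256, 3/64, 1/16, 1/8, 1/4, 1/2, 1 } ⇒ 677/16384

677/16384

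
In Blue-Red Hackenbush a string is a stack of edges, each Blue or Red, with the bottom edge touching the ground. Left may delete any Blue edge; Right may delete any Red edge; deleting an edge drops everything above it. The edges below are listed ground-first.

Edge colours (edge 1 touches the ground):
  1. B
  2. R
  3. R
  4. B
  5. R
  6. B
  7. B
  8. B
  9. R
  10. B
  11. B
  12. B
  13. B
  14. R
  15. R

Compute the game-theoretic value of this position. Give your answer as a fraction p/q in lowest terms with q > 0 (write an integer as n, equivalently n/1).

6009/16384

Build value(s[:k]) for k = 1..15, string s = B R R B R B B B R B B B B R R.
value_1 [B]  L=[0]  R=[—]  so 1
value_2 [BR]  L=[0]  R=[1]  so 1/2
value_3 [BRR]  L=[0]  R=[1/2 1]  so 1/4
value_4 [BRRB]  L=[0 1/4]  R=[1/2 1]  so 3/8
value_5 [BRRBR]  L=[0 1/4]  R=[3/8 1/2 1]  so 5/16
value_6 [BRRBRB]  L=[0 1/4 5/16]  R=[3/8 1/2 1]  so 11/32
value_7 [BRRBRBB]  L=[0 1/4 5/16 11/32]  R=[3/8 1/2 1]  so 23/64
value_8 [BRRBRBBB]  L=[0 1/4 5/16 11/32 23/64]  R=[3/8 1/2 1]  so 47/128
value_9 [BRRBRBBBR]  L=[0 1/4 5/16 11/32 23/64]  R=[47/128 3/8 1/2 1]  so 93/256
value_10 [BRRBRBBBRB]  L=[0 1/4 5/16 11/32 23/64 93/256]  R=[47/128 3/8 1/2 1]  so 187/512
value_11 [BRRBRBBBRBB]  L=[0 1/4 5/16 11/32 23/64 93/256 187/512]  R=[47/128 3/8 1/2 1]  so 375/1024
value_12 [BRRBRBBBRBBB]  L=[0 1/4 5/16 11/32 23/64 93/256 187/512 375/1024]  R=[47/128 3/8 1/2 1]  so 751/2048
value_13 [BRRBRBBBRBBBB]  L=[0 1/4 5/16 11/32 23/64 93/256 187/512 375/1024 751/2048]  R=[47/128 3/8 1/2 1]  so 1503/4096
value_14 [BRRBRBBBRBBBBR]  L=[0 1/4 5/16 11/32 23/64 93/256 187/512 375/1024 751/2048]  R=[1503/4096 47/128 3/8 1/2 1]  so 3005/8192
value_15 [BRRBRBBBRBBBBRR]  L=[0 1/4 5/16 11/32 23/64 93/256 187/512 375/1024 751/2048]  R=[3005/8192 1503/4096 47/128 3/8 1/2 1]  so 6009/16384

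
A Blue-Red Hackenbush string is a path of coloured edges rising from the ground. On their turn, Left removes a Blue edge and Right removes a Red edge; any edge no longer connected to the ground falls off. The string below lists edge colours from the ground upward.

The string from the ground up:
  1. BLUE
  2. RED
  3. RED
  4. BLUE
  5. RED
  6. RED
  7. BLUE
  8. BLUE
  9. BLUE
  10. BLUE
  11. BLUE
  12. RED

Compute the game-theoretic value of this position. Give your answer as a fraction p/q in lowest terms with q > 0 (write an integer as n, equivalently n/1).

637/2048

Prefix values for BLUE RED RED BLUE RED RED BLUE BLUE BLUE BLUE BLUE RED via {L|R} + simplicity:
g_1 [B]  L=[0]  R=[·]  -> 1
g_2 [BR]  L=[0]  R=[1]  -> 1/2
g_3 [BRR]  L=[0]  R=[1/2,1]  -> 1/4
g_4 [BRRB]  L=[0,1/4]  R=[1/2,1]  -> 3/8
g_5 [BRRBR]  L=[0,1/4]  R=[3/8,1/2,1]  -> 5/16
g_6 [BRRBRR]  L=[0,1/4]  R=[5/16,3/8,1/2,1]  -> 9/32
g_7 [BRRBRRB]  L=[0,1/4,9/32]  R=[5/16,3/8,1/2,1]  -> 19/64
g_8 [BRRBRRBB]  L=[0,1/4,9/32,19/64]  R=[5/16,3/8,1/2,1]  -> 39/128
g_9 [BRRBRRBBB]  L=[0,1/4,9/32,19/64,39/128]  R=[5/16,3/8,1/2,1]  -> 79/256
g_10 [BRRBRRBBBB]  L=[0,1/4,9/32,19/64,39/128,79/256]  R=[5/16,3/8,1/2,1]  -> 159/512
g_11 [BRRBRRBBBBB]  L=[0,1/4,9/32,19/64,39/128,79/256,159/512]  R=[5/16,3/8,1/2,1]  -> 319/1024
g_12 [BRRBRRBBBBBR]  L=[0,1/4,9/32,19/64,39/128,79/256,159/512]  R=[319/1024,5/16,3/8,1/2,1]  -> 637/2048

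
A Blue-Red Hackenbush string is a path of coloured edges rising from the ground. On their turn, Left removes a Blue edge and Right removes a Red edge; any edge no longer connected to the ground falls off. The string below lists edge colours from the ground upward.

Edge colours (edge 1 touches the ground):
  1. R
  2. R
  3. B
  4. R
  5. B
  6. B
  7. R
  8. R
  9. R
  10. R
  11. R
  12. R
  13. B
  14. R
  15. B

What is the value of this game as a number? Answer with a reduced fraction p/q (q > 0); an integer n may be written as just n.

g_1 [R]  L=[(no moves)]  R=[0]  — -1
g_2 [RR]  L=[(no moves)]  R=[-1; 0]  — -2
g_3 [RRB]  L=[-2]  R=[-1; 0]  — -3/2
g_4 [RRBR]  L=[-2]  R=[-3/2; -1; 0]  — -7/4
g_5 [RRBRB]  L=[-2; -7/4]  R=[-3/2; -1; 0]  — -13/8
g_6 [RRBRBB]  L=[-2; -7/4; -13/8]  R=[-3/2; -1; 0]  — -25/16
g_7 [RRBRBBR]  L=[-2; -7/4; -13/8]  R=[-25/16; -3/2; -1; 0]  — -51/32
g_8 [RRBRBBRR]  L=[-2; -7/4; -13/8]  R=[-51/32; -25/16; -3/2; -1; 0]  — -103/64
g_9 [RRBRBBRRR]  L=[-2; -7/4; -13/8]  R=[-103/64; -51/32; -25/16; -3/2; -1; 0]  — -207/128
g_10 [RRBRBBRRRR]  L=[-2; -7/4; -13/8]  R=[-207/128; -103/64; -51/32; -25/16; -3/2; -1; 0]  — -415/256
g_11 [RRBRBBRRRRR]  L=[-2; -7/4; -13/8]  R=[-415/256; -207/128; -103/64; -51/32; -25/16; -3/2; -1; 0]  — -831/512
g_12 [RRBRBBRRRRRR]  L=[-2; -7/4; -13/8]  R=[-831/512; -415/256; -207/128; -103/64; -51/32; -25/16; -3/2; -1; 0]  — -1663/1024
g_13 [RRBRBBRRRRRRB]  L=[-2; -7/4; -13/8; -1663/1024]  R=[-831/512; -415/256; -207/128; -103/64; -51/32; -25/16; -3/2; -1; 0]  — -3325/2048
g_14 [RRBRBBRRRRRRBR]  L=[-2; -7/4; -13/8; -1663/1024]  R=[-3325/2048; -831/512; -415/256; -207/128; -103/64; -51/32; -25/16; -3/2; -1; 0]  — -6651/4096
g_15 [RRBRBBRRRRRRBRB]  L=[-2; -7/4; -13/8; -1663/1024; -6651/4096]  R=[-3325/2048; -831/512; -415/256; -207/128; -103/64; -51/32; -25/16; -3/2; -1; 0]  — -13301/8192

-13301/8192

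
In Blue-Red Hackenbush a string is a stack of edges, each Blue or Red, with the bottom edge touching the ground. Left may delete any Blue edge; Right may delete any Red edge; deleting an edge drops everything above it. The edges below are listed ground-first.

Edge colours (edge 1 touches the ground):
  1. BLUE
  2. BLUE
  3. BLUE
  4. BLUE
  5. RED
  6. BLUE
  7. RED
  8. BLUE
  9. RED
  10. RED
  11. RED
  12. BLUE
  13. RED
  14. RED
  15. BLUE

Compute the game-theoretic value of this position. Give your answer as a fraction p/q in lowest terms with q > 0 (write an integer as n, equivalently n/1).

step 1: add BLUE to get B; options L={ 0 } R={ ∅ } = 1
step 2: add BLUE to get BB; options L={ 0; 1 } R={ ∅ } = 2
step 3: add BLUE to get BBB; options L={ 0; 1; 2 } R={ ∅ } = 3
step 4: add BLUE to get BBBB; options L={ 0; 1; 2; 3 } R={ ∅ } = 4
step 5: add RED to get BBBBR; options L={ 0; 1; 2; 3 } R={ 4 } = 7/2
step 6: add BLUE to get BBBBRB; options L={ 0; 1; 2; 3; 7/2 } R={ 4 } = 15/4
step 7: add RED to get BBBBRBR; options L={ 0; 1; 2; 3; 7/2 } R={ 15/4; 4 } = 29/8
step 8: add BLUE to get BBBBRBRB; options L={ 0; 1; 2; 3; 7/2; 29/8 } R={ 15/4; 4 } = 59/16
step 9: add RED to get BBBBRBRBR; options L={ 0; 1; 2; 3; 7/2; 29/8 } R={ 59/16; 15/4; 4 } = 117/32
step 10: add RED to get BBBBRBRBRR; options L={ 0; 1; 2; 3; 7/2; 29/8 } R={ 117/32; 59/16; 15/4; 4 } = 233/64
step 11: add RED to get BBBBRBRBRRR; options L={ 0; 1; 2; 3; 7/2; 29/8 } R={ 233/64; 117/32; 59/16; 15/4; 4 } = 465/128
step 12: add BLUE to get BBBBRBRBRRRB; options L={ 0; 1; 2; 3; 7/2; 29/8; 465/128 } R={ 233/64; 117/32; 59/16; 15/4; 4 } = 931/256
step 13: add RED to get BBBBRBRBRRRBR; options L={ 0; 1; 2; 3; 7/2; 29/8; 465/128 } R={ 931/256; 233/64; 117/32; 59/16; 15/4; 4 } = 1861/512
step 14: add RED to get BBBBRBRBRRRBRR; options L={ 0; 1; 2; 3; 7/2; 29/8; 465/128 } R={ 1861/512; 931/256; 233/64; 117/32; 59/16; 15/4; 4 } = 3721/1024
step 15: add BLUE to get BBBBRBRBRRRBRRB; options L={ 0; 1; 2; 3; 7/2; 29/8; 465/128; 3721/1024 } R={ 1861/512; 931/256; 233/64; 117/32; 59/16; 15/4; 4 } = 7443/2048

7443/2048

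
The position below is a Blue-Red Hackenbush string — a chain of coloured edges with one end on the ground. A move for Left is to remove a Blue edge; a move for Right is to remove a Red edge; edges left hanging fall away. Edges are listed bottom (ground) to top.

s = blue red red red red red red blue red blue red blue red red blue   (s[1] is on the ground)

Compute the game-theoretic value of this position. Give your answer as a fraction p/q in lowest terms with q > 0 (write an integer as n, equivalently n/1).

339/16384

Prefix values for blue red red red red red red blue red blue red blue red red blue via {L|R} + simplicity:
edge 1 of 15 (blue): { 0 | · } ⇒ 1
edge 2 of 15 (red): { 0 | 1 } ⇒ 1/2
edge 3 of 15 (red): { 0 | 1/2 1 } ⇒ 1/4
edge 4 of 15 (red): { 0 | 1/4 1/2 1 } ⇒ 1/8
edge 5 of 15 (red): { 0 | 1/8 1/4 1/2 1 } ⇒ 1/16
edge 6 of 15 (red): { 0 | 1/16 1/8 1/4 1/2 1 } ⇒ 1/32
edge 7 of 15 (red): { 0 | 1/32 1/16 1/8 1/4 1/2 1 } ⇒ 1/64
edge 8 of 15 (blue): { 0 1/64 | 1/32 1/16 1/8 1/4 1/2 1 } ⇒ 3/128
edge 9 of 15 (red): { 0 1/64 | 3/128 1/32 1/16 1/8 1/4 1/2 1 } ⇒ 5/256
edge 10 of 15 (blue): { 0 1/64 5/256 | 3/128 1/32 1/16 1/8 1/4 1/2 1 } ⇒ 11/512
edge 11 of 15 (red): { 0 1/64 5/256 | 11/512 3/128 1/32 1/16 1/8 1/4 1/2 1 } ⇒ 21/1024
edge 12 of 15 (blue): { 0 1/64 5/256 21/1024 | 11/512 3/128 1/32 1/16 1/8 1/4 1/2 1 } ⇒ 43/2048
edge 13 of 15 (red): { 0 1/64 5/256 21/1024 | 43/2048 11/512 3/128 1/32 1/16 1/8 1/4 1/2 1 } ⇒ 85/4096
edge 14 of 15 (red): { 0 1/64 5/256 21/1024 | 85/4096 43/2048 11/512 3/128 1/32 1/16 1/8 1/4 1/2 1 } ⇒ 169/8192
edge 15 of 15 (blue): { 0 1/64 5/256 21/1024 169/8192 | 85/4096 43/2048 11/512 3/128 1/32 1/16 1/8 1/4 1/2 1 } ⇒ 339/16384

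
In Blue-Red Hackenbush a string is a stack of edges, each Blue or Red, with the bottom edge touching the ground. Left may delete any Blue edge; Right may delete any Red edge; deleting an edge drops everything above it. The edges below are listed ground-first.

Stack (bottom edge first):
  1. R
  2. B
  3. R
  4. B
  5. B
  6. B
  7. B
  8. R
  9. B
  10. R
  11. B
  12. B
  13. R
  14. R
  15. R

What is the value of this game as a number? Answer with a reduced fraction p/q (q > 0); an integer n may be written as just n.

Build v(s[:k]) for k = 1..15, string s = R B R B B B B R B R B B R R R.
v(R) = { none | 0 } => -1
v(RB) = { -1 | 0 } => -1/2
v(RBR) = { -1 | -1/2, 0 } => -3/4
v(RBRB) = { -1, -3/4 | -1/2, 0 } => -5/8
v(RBRBB) = { -1, -3/4, -5/8 | -1/2, 0 } => -9/16
v(RBRBBB) = { -1, -3/4, -5/8, -9/16 | -1/2, 0 } => -17/32
v(RBRBBBB) = { -1, -3/4, -5/8, -9/16, -17/32 | -1/2, 0 } => -33/64
v(RBRBBBBR) = { -1, -3/4, -5/8, -9/16, -17/32 | -33/64, -1/2, 0 } => -67/128
v(RBRBBBBRB) = { -1, -3/4, -5/8, -9/16, -17/32, -67/128 | -33/64, -1/2, 0 } => -133/256
v(RBRBBBBRBR) = { -1, -3/4, -5/8, -9/16, -17/32, -67/128 | -133/256, -33/64, -1/2, 0 } => -267/512
v(RBRBBBBRBRB) = { -1, -3/4, -5/8, -9/16, -17/32, -67/128, -267/512 | -133/256, -33/64, -1/2, 0 } => -533/1024
v(RBRBBBBRBRBB) = { -1, -3/4, -5/8, -9/16, -17/32, -67/128, -267/512, -533/1024 | -133/256, -33/64, -1/2, 0 } => -1065/2048
v(RBRBBBBRBRBBR) = { -1, -3/4, -5/8, -9/16, -17/32, -67/128, -267/512, -533/1024 | -1065/2048, -133/256, -33/64, -1/2, 0 } => -2131/4096
v(RBRBBBBRBRBBRR) = { -1, -3/4, -5/8, -9/16, -17/32, -67/128, -267/512, -533/1024 | -2131/4096, -1065/2048, -133/256, -33/64, -1/2, 0 } => -4263/8192
v(RBRBBBBRBRBBRRR) = { -1, -3/4, -5/8, -9/16, -17/32, -67/128, -267/512, -533/1024 | -4263/8192, -2131/4096, -1065/2048, -133/256, -33/64, -1/2, 0 } => -8527/16384

-8527/16384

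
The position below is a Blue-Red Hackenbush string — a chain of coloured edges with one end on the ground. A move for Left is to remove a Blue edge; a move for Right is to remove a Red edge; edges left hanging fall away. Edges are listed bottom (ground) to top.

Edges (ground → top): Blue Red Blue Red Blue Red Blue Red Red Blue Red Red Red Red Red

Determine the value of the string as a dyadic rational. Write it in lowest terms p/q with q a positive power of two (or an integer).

Build val(s[:k]) for k = 1..15, string s = Blue Red Blue Red Blue Red Blue Red Red Blue Red Red Red Red Red.
val_1 [B]  L=[0]  R=[—]  = 1
val_2 [BR]  L=[0]  R=[1]  = 1/2
val_3 [BRB]  L=[0,1/2]  R=[1]  = 3/4
val_4 [BRBR]  L=[0,1/2]  R=[3/4,1]  = 5/8
val_5 [BRBRB]  L=[0,1/2,5/8]  R=[3/4,1]  = 11/16
val_6 [BRBRBR]  L=[0,1/2,5/8]  R=[11/16,3/4,1]  = 21/32
val_7 [BRBRBRB]  L=[0,1/2,5/8,21/32]  R=[11/16,3/4,1]  = 43/64
val_8 [BRBRBRBR]  L=[0,1/2,5/8,21/32]  R=[43/64,11/16,3/4,1]  = 85/128
val_9 [BRBRBRBRR]  L=[0,1/2,5/8,21/32]  R=[85/128,43/64,11/16,3/4,1]  = 169/256
val_10 [BRBRBRBRRB]  L=[0,1/2,5/8,21/32,169/256]  R=[85/128,43/64,11/16,3/4,1]  = 339/512
val_11 [BRBRBRBRRBR]  L=[0,1/2,5/8,21/32,169/256]  R=[339/512,85/128,43/64,11/16,3/4,1]  = 677/1024
val_12 [BRBRBRBRRBRR]  L=[0,1/2,5/8,21/32,169/256]  R=[677/1024,339/512,85/128,43/64,11/16,3/4,1]  = 1353/2048
val_13 [BRBRBRBRRBRRR]  L=[0,1/2,5/8,21/32,169/256]  R=[1353/2048,677/1024,339/512,85/128,43/64,11/16,3/4,1]  = 2705/4096
val_14 [BRBRBRBRRBRRRR]  L=[0,1/2,5/8,21/32,169/256]  R=[2705/4096,1353/2048,677/1024,339/512,85/128,43/64,11/16,3/4,1]  = 5409/8192
val_15 [BRBRBRBRRBRRRRR]  L=[0,1/2,5/8,21/32,169/256]  R=[5409/8192,2705/4096,1353/2048,677/1024,339/512,85/128,43/64,11/16,3/4,1]  = 10817/16384

10817/16384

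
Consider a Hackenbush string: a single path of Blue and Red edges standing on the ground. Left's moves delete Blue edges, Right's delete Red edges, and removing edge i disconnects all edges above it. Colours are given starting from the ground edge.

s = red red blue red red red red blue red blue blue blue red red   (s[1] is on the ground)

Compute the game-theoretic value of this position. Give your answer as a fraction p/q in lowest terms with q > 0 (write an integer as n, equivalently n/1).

-8007/4096

edge 1 of 14 (red): { ∅ | 0 } -> -1
edge 2 of 14 (red): { ∅ | -1 0 } -> -2
edge 3 of 14 (blue): { -2 | -1 0 } -> -3/2
edge 4 of 14 (red): { -2 | -3/2 -1 0 } -> -7/4
edge 5 of 14 (red): { -2 | -7/4 -3/2 -1 0 } -> -15/8
edge 6 of 14 (red): { -2 | -15/8 -7/4 -3/2 -1 0 } -> -31/16
edge 7 of 14 (red): { -2 | -31/16 -15/8 -7/4 -3/2 -1 0 } -> -63/32
edge 8 of 14 (blue): { -2 -63/32 | -31/16 -15/8 -7/4 -3/2 -1 0 } -> -125/64
edge 9 of 14 (red): { -2 -63/32 | -125/64 -31/16 -15/8 -7/4 -3/2 -1 0 } -> -251/128
edge 10 of 14 (blue): { -2 -63/32 -251/128 | -125/64 -31/16 -15/8 -7/4 -3/2 -1 0 } -> -501/256
edge 11 of 14 (blue): { -2 -63/32 -251/128 -501/256 | -125/64 -31/16 -15/8 -7/4 -3/2 -1 0 } -> -1001/512
edge 12 of 14 (blue): { -2 -63/32 -251/128 -501/256 -1001/512 | -125/64 -31/16 -15/8 -7/4 -3/2 -1 0 } -> -2001/1024
edge 13 of 14 (red): { -2 -63/32 -251/128 -501/256 -1001/512 | -2001/1024 -125/64 -31/16 -15/8 -7/4 -3/2 -1 0 } -> -4003/2048
edge 14 of 14 (red): { -2 -63/32 -251/128 -501/256 -1001/512 | -4003/2048 -2001/1024 -125/64 -31/16 -15/8 -7/4 -3/2 -1 0 } -> -8007/4096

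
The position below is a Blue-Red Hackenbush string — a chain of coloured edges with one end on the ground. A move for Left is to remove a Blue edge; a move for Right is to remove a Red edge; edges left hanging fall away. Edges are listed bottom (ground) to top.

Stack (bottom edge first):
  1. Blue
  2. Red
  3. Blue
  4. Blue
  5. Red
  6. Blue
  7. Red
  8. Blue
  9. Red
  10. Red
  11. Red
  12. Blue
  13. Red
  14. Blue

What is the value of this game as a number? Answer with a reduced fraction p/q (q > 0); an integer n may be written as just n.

Recurse on prefixes of the 14-edge string Blue Red Blue Blue Red Blue Red Blue Red Red Red Blue Red Blue:
B: Left { 0 }, Right {  } = simplest 1
BR: Left { 0 }, Right { 1 } = simplest 1/2
BRB: Left { 0; 1/2 }, Right { 1 } = simplest 3/4
BRBB: Left { 0; 1/2; 3/4 }, Right { 1 } = simplest 7/8
BRBBR: Left { 0; 1/2; 3/4 }, Right { 7/8; 1 } = simplest 13/16
BRBBRB: Left { 0; 1/2; 3/4; 13/16 }, Right { 7/8; 1 } = simplest 27/32
BRBBRBR: Left { 0; 1/2; 3/4; 13/16 }, Right { 27/32; 7/8; 1 } = simplest 53/64
BRBBRBRB: Left { 0; 1/2; 3/4; 13/16; 53/64 }, Right { 27/32; 7/8; 1 } = simplest 107/128
BRBBRBRBR: Left { 0; 1/2; 3/4; 13/16; 53/64 }, Right { 107/128; 27/32; 7/8; 1 } = simplest 213/256
BRBBRBRBRR: Left { 0; 1/2; 3/4; 13/16; 53/64 }, Right { 213/256; 107/128; 27/32; 7/8; 1 } = simplest 425/512
BRBBRBRBRRR: Left { 0; 1/2; 3/4; 13/16; 53/64 }, Right { 425/512; 213/256; 107/128; 27/32; 7/8; 1 } = simplest 849/1024
BRBBRBRBRRRB: Left { 0; 1/2; 3/4; 13/16; 53/64; 849/1024 }, Right { 425/512; 213/256; 107/128; 27/32; 7/8; 1 } = simplest 1699/2048
BRBBRBRBRRRBR: Left { 0; 1/2; 3/4; 13/16; 53/64; 849/1024 }, Right { 1699/2048; 425/512; 213/256; 107/128; 27/32; 7/8; 1 } = simplest 3397/4096
BRBBRBRBRRRBRB: Left { 0; 1/2; 3/4; 13/16; 53/64; 849/1024; 3397/4096 }, Right { 1699/2048; 425/512; 213/256; 107/128; 27/32; 7/8; 1 } = simplest 6795/8192

6795/8192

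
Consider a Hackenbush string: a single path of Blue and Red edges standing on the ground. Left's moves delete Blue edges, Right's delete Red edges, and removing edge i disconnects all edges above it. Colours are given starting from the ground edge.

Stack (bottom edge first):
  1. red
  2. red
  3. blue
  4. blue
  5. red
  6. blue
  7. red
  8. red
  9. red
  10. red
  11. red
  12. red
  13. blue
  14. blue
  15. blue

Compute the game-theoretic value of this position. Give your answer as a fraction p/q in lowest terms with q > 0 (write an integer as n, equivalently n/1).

-11249/8192

Recurse on prefixes of the 15-edge string red red blue blue red blue red red red red red red blue blue blue:
1 of 15 · r · max L −∞ · min R 0 ⇒ -1
2 of 15 · rr · max L −∞ · min R -1 ⇒ -2
3 of 15 · rrb · max L -2 · min R -1 ⇒ -3/2
4 of 15 · rrbb · max L -3/2 · min R -1 ⇒ -5/4
5 of 15 · rrbbr · max L -3/2 · min R -5/4 ⇒ -11/8
6 of 15 · rrbbrb · max L -11/8 · min R -5/4 ⇒ -21/16
7 of 15 · rrbbrbr · max L -11/8 · min R -21/16 ⇒ -43/32
8 of 15 · rrbbrbrr · max L -11/8 · min R -43/32 ⇒ -87/64
9 of 15 · rrbbrbrrr · max L -11/8 · min R -87/64 ⇒ -175/128
10 of 15 · rrbbrbrrrr · max L -11/8 · min R -175/128 ⇒ -351/256
11 of 15 · rrbbrbrrrrr · max L -11/8 · min R -351/256 ⇒ -703/512
12 of 15 · rrbbrbrrrrrr · max L -11/8 · min R -703/512 ⇒ -1407/1024
13 of 15 · rrbbrbrrrrrrb · max L -1407/1024 · min R -703/512 ⇒ -2813/2048
14 of 15 · rrbbrbrrrrrrbb · max L -2813/2048 · min R -703/512 ⇒ -5625/4096
15 of 15 · rrbbrbrrrrrrbbb · max L -5625/4096 · min R -703/512 ⇒ -11249/8192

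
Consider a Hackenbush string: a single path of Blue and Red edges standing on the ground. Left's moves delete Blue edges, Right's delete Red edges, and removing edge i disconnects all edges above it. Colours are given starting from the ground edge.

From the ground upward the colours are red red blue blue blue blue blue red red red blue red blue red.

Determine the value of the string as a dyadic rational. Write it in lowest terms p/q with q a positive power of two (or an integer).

Build G(s[:k]) for k = 1..14, string s = red red blue blue blue blue blue red red red blue red blue red.
G(r) = { none | 0 } so -1
G(rr) = { none | -1, 0 } so -2
G(rrb) = { -2 | -1, 0 } so -3/2
G(rrbb) = { -2, -3/2 | -1, 0 } so -5/4
G(rrbbb) = { -2, -3/2, -5/4 | -1, 0 } so -9/8
G(rrbbbb) = { -2, -3/2, -5/4, -9/8 | -1, 0 } so -17/16
G(rrbbbbb) = { -2, -3/2, -5/4, -9/8, -17/16 | -1, 0 } so -33/32
G(rrbbbbbr) = { -2, -3/2, -5/4, -9/8, -17/16 | -33/32, -1, 0 } so -67/64
G(rrbbbbbrr) = { -2, -3/2, -5/4, -9/8, -17/16 | -67/64, -33/32, -1, 0 } so -135/128
G(rrbbbbbrrr) = { -2, -3/2, -5/4, -9/8, -17/16 | -135/128, -67/64, -33/32, -1, 0 } so -271/256
G(rrbbbbbrrrb) = { -2, -3/2, -5/4, -9/8, -17/16, -271/256 | -135/128, -67/64, -33/32, -1, 0 } so -541/512
G(rrbbbbbrrrbr) = { -2, -3/2, -5/4, -9/8, -17/16, -271/256 | -541/512, -135/128, -67/64, -33/32, -1, 0 } so -1083/1024
G(rrbbbbbrrrbrb) = { -2, -3/2, -5/4, -9/8, -17/16, -271/256, -1083/1024 | -541/512, -135/128, -67/64, -33/32, -1, 0 } so -2165/2048
G(rrbbbbbrrrbrbr) = { -2, -3/2, -5/4, -9/8, -17/16, -271/256, -1083/1024 | -2165/2048, -541/512, -135/128, -67/64, -33/32, -1, 0 } so -4331/4096

-4331/4096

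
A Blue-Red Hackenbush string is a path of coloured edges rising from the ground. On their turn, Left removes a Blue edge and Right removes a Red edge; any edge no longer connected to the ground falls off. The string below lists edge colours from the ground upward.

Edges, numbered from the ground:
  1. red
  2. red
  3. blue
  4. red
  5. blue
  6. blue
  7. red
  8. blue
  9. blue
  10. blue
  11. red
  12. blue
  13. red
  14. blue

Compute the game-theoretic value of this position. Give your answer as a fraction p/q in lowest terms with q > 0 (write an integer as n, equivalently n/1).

edge 1 of 14 (red): { · | 0 } ⇒ -1
edge 2 of 14 (red): { · | -1, 0 } ⇒ -2
edge 3 of 14 (blue): { -2 | -1, 0 } ⇒ -3/2
edge 4 of 14 (red): { -2 | -3/2, -1, 0 } ⇒ -7/4
edge 5 of 14 (blue): { -2, -7/4 | -3/2, -1, 0 } ⇒ -13/8
edge 6 of 14 (blue): { -2, -7/4, -13/8 | -3/2, -1, 0 } ⇒ -25/16
edge 7 of 14 (red): { -2, -7/4, -13/8 | -25/16, -3/2, -1, 0 } ⇒ -51/32
edge 8 of 14 (blue): { -2, -7/4, -13/8, -51/32 | -25/16, -3/2, -1, 0 } ⇒ -101/64
edge 9 of 14 (blue): { -2, -7/4, -13/8, -51/32, -101/64 | -25/16, -3/2, -1, 0 } ⇒ -201/128
edge 10 of 14 (blue): { -2, -7/4, -13/8, -51/32, -101/64, -201/128 | -25/16, -3/2, -1, 0 } ⇒ -401/256
edge 11 of 14 (red): { -2, -7/4, -13/8, -51/32, -101/64, -201/128 | -401/256, -25/16, -3/2, -1, 0 } ⇒ -803/512
edge 12 of 14 (blue): { -2, -7/4, -13/8, -51/32, -101/64, -201/128, -803/512 | -401/256, -25/16, -3/2, -1, 0 } ⇒ -1605/1024
edge 13 of 14 (red): { -2, -7/4, -13/8, -51/32, -101/64, -201/128, -803/512 | -1605/1024, -401/256, -25/16, -3/2, -1, 0 } ⇒ -3211/2048
edge 14 of 14 (blue): { -2, -7/4, -13/8, -51/32, -101/64, -201/128, -803/512, -3211/2048 | -1605/1024, -401/256, -25/16, -3/2, -1, 0 } ⇒ -6421/4096

-6421/4096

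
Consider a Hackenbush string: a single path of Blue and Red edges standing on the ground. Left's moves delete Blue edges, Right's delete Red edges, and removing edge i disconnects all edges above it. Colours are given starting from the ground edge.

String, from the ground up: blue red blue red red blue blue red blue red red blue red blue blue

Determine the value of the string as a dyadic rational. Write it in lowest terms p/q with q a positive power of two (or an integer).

edge 1 of 15 (blue): { 0 |  } ⇒ 1
edge 2 of 15 (red): { 0 | 1 } ⇒ 1/2
edge 3 of 15 (blue): { 0; 1/2 | 1 } ⇒ 3/4
edge 4 of 15 (red): { 0; 1/2 | 3/4; 1 } ⇒ 5/8
edge 5 of 15 (red): { 0; 1/2 | 5/8; 3/4; 1 } ⇒ 9/16
edge 6 of 15 (blue): { 0; 1/2; 9/16 | 5/8; 3/4; 1 } ⇒ 19/32
edge 7 of 15 (blue): { 0; 1/2; 9/16; 19/32 | 5/8; 3/4; 1 } ⇒ 39/64
edge 8 of 15 (red): { 0; 1/2; 9/16; 19/32 | 39/64; 5/8; 3/4; 1 } ⇒ 77/128
edge 9 of 15 (blue): { 0; 1/2; 9/16; 19/32; 77/128 | 39/64; 5/8; 3/4; 1 } ⇒ 155/256
edge 10 of 15 (red): { 0; 1/2; 9/16; 19/32; 77/128 | 155/256; 39/64; 5/8; 3/4; 1 } ⇒ 309/512
edge 11 of 15 (red): { 0; 1/2; 9/16; 19/32; 77/128 | 309/512; 155/256; 39/64; 5/8; 3/4; 1 } ⇒ 617/1024
edge 12 of 15 (blue): { 0; 1/2; 9/16; 19/32; 77/128; 617/1024 | 309/512; 155/256; 39/64; 5/8; 3/4; 1 } ⇒ 1235/2048
edge 13 of 15 (red): { 0; 1/2; 9/16; 19/32; 77/128; 617/1024 | 1235/2048; 309/512; 155/256; 39/64; 5/8; 3/4; 1 } ⇒ 2469/4096
edge 14 of 15 (blue): { 0; 1/2; 9/16; 19/32; 77/128; 617/1024; 2469/4096 | 1235/2048; 309/512; 155/256; 39/64; 5/8; 3/4; 1 } ⇒ 4939/8192
edge 15 of 15 (blue): { 0; 1/2; 9/16; 19/32; 77/128; 617/1024; 2469/4096; 4939/8192 | 1235/2048; 309/512; 155/256; 39/64; 5/8; 3/4; 1 } ⇒ 9879/16384

9879/16384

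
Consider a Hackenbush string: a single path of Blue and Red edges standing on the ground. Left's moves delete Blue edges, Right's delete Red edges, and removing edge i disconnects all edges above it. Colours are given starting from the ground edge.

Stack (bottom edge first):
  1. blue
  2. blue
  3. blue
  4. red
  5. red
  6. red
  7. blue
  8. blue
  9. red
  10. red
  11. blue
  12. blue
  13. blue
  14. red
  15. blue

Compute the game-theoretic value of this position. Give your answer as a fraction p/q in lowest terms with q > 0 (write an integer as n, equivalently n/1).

Recurse on prefixes of the 15-edge string blue blue blue red red red blue blue red red blue blue blue red blue:
b: Left { 0 }, Right { (no moves) } → simplest 1
bb: Left { 0; 1 }, Right { (no moves) } → simplest 2
bbb: Left { 0; 1; 2 }, Right { (no moves) } → simplest 3
bbbr: Left { 0; 1; 2 }, Right { 3 } → simplest 5/2
bbbrr: Left { 0; 1; 2 }, Right { 5/2; 3 } → simplest 9/4
bbbrrr: Left { 0; 1; 2 }, Right { 9/4; 5/2; 3 } → simplest 17/8
bbbrrrb: Left { 0; 1; 2; 17/8 }, Right { 9/4; 5/2; 3 } → simplest 35/16
bbbrrrbb: Left { 0; 1; 2; 17/8; 35/16 }, Right { 9/4; 5/2; 3 } → simplest 71/32
bbbrrrbbr: Left { 0; 1; 2; 17/8; 35/16 }, Right { 71/32; 9/4; 5/2; 3 } → simplest 141/64
bbbrrrbbrr: Left { 0; 1; 2; 17/8; 35/16 }, Right { 141/64; 71/32; 9/4; 5/2; 3 } → simplest 281/128
bbbrrrbbrrb: Left { 0; 1; 2; 17/8; 35/16; 281/128 }, Right { 141/64; 71/32; 9/4; 5/2; 3 } → simplest 563/256
bbbrrrbbrrbb: Left { 0; 1; 2; 17/8; 35/16; 281/128; 563/256 }, Right { 141/64; 71/32; 9/4; 5/2; 3 } → simplest 1127/512
bbbrrrbbrrbbb: Left { 0; 1; 2; 17/8; 35/16; 281/128; 563/256; 1127/512 }, Right { 141/64; 71/32; 9/4; 5/2; 3 } → simplest 2255/1024
bbbrrrbbrrbbbr: Left { 0; 1; 2; 17/8; 35/16; 281/128; 563/256; 1127/512 }, Right { 2255/1024; 141/64; 71/32; 9/4; 5/2; 3 } → simplest 4509/2048
bbbrrrbbrrbbbrb: Left { 0; 1; 2; 17/8; 35/16; 281/128; 563/256; 1127/512; 4509/2048 }, Right { 2255/1024; 141/64; 71/32; 9/4; 5/2; 3 } → simplest 9019/4096

9019/4096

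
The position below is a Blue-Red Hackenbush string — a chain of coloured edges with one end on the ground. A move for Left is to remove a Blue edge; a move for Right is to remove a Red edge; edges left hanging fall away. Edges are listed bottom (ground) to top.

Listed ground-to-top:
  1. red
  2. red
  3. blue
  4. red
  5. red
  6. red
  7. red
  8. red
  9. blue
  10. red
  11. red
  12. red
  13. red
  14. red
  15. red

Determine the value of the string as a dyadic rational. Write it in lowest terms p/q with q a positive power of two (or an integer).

Build value(s[:k]) for k = 1..15, string s = red red blue red red red red red blue red red red red red red.
step 1: add red to get r; options L={  } R={ 0 } ⇒ -1
step 2: add red to get rr; options L={  } R={ -1 0 } ⇒ -2
step 3: add blue to get rrb; options L={ -2 } R={ -1 0 } ⇒ -3/2
step 4: add red to get rrbr; options L={ -2 } R={ -3/2 -1 0 } ⇒ -7/4
step 5: add red to get rrbrr; options L={ -2 } R={ -7/4 -3/2 -1 0 } ⇒ -15/8
step 6: add red to get rrbrrr; options L={ -2 } R={ -15/8 -7/4 -3/2 -1 0 } ⇒ -31/16
step 7: add red to get rrbrrrr; options L={ -2 } R={ -31/16 -15/8 -7/4 -3/2 -1 0 } ⇒ -63/32
step 8: add red to get rrbrrrrr; options L={ -2 } R={ -63/32 -31/16 -15/8 -7/4 -3/2 -1 0 } ⇒ -127/64
step 9: add blue to get rrbrrrrrb; options L={ -2 -127/64 } R={ -63/32 -31/16 -15/8 -7/4 -3/2 -1 0 } ⇒ -253/128
step 10: add red to get rrbrrrrrbr; options L={ -2 -127/64 } R={ -253/128 -63/32 -31/16 -15/8 -7/4 -3/2 -1 0 } ⇒ -507/256
step 11: add red to get rrbrrrrrbrr; options L={ -2 -127/64 } R={ -507/256 -253/128 -63/32 -31/16 -15/8 -7/4 -3/2 -1 0 } ⇒ -1015/512
step 12: add red to get rrbrrrrrbrrr; options L={ -2 -127/64 } R={ -1015/512 -507/256 -253/128 -63/32 -31/16 -15/8 -7/4 -3/2 -1 0 } ⇒ -2031/1024
step 13: add red to get rrbrrrrrbrrrr; options L={ -2 -127/64 } R={ -2031/1024 -1015/512 -507/256 -253/128 -63/32 -31/16 -15/8 -7/4 -3/2 -1 0 } ⇒ -4063/2048
step 14: add red to get rrbrrrrrbrrrrr; options L={ -2 -127/64 } R={ -4063/2048 -2031/1024 -1015/512 -507/256 -253/128 -63/32 -31/16 -15/8 -7/4 -3/2 -1 0 } ⇒ -8127/4096
step 15: add red to get rrbrrrrrbrrrrrr; options L={ -2 -127/64 } R={ -8127/4096 -4063/2048 -2031/1024 -1015/512 -507/256 -253/128 -63/32 -31/16 -15/8 -7/4 -3/2 -1 0 } ⇒ -16255/8192

-16255/8192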